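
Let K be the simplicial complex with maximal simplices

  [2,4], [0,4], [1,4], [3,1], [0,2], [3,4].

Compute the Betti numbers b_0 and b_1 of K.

b_0 = 1, b_1 = 2.

We work with the vertex ordering 0 < 1 < 2 < 3 < 4. The simplices of K, each written with vertices in increasing order, are:

  0-simplices (5): [0], [1], [2], [3], [4]
  1-simplices (6): [0,2], [0,4], [1,3], [1,4], [2,4], [3,4]

giving chain groups C_0 ≅ Z^5, C_1 ≅ Z^6.

Boundary ∂_1: C_1 → C_0 maps an edge to its endpoints' difference, ∂[p,q] = q − p. For instance
  ∂[1,3] = [3] − [1].
This gives a 5×6 integer matrix of rank 4; reducing to Smith normal form yields diagonal entries (1,1,1,1).

Now H_k = ker ∂_k / im ∂_{k+1}, so:

  H_0: rank C_0 − rank ∂_1 = 5 − 4 = 1, and the invariant factors of ∂_1 are all 1, so H_0 ≅ Z.
  H_1: rank ker ∂_1 − rank ∂_2 = (6 − 4) − 0 = 2, and there is no ∂_2, so H_1 ≅ Z^2.

Hence the Betti numbers are b_0 = 1, b_1 = 2.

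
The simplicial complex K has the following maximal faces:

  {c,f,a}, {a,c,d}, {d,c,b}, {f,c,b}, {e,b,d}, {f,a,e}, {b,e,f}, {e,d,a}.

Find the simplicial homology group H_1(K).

Order the vertices as a < b < c < d < e < f. Listing each simplex with vertices in this order, K has dimension 2 with simplices:

  0-simplices (6): a, b, c, d, e, f
  1-simplices (12): ac, ad, ae, af, bc, bd, be, bf, cd, cf, de, ef
  2-simplices (8): acd, acf, ade, aef, bcd, bcf, bde, bef

so the chain groups are C_0 ≅ Z^6, C_1 ≅ Z^12, C_2 ≅ Z^8.

Boundary ∂_1: C_1 → C_0 is given by ∂[p,q] = [q] − [p].
This gives a 6×12 integer matrix of rank 5; reducing to Smith normal form yields diagonal entries (1,1,1,1,1).

∂_2: C_2 → C_1 maps a triangle to the signed sum of its edges. For instance
  ∂ade = de − ae + ad,
  ∂bcf = cf − bf + bc.
This gives a 12×8 integer matrix of rank 7; reducing to Smith normal form yields diagonal entries (1,1,1,1,1,1,1).

Reading off H_k = ker ∂_k / im ∂_{k+1}:

  H_1: rank ker ∂_1 − rank ∂_2 = (12 − 5) − 7 = 0, and the invariant factors of ∂_2 are all 1, so H_1 = 0.

H_1 = 0.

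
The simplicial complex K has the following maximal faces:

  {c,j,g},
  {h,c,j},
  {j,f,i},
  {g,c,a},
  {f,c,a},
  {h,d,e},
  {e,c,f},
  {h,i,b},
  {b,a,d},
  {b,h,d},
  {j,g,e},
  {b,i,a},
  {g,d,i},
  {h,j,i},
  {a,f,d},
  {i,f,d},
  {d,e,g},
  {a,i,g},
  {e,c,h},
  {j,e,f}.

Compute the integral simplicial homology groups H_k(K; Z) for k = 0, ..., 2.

K has 10 vertices, 30 edges, 20 triangles.
rank ∂_0 = 0, rank ∂_1 = 9 ⇒ b_0 = 10 − 0 − 9 = 1; all invariant factors of ∂_1 are 1 so no torsion. So H_0 = Z.
rank ∂_1 = 9, rank ∂_2 = 20 ⇒ b_1 = 30 − 9 − 20 = 1; ∂_2 has invariant factor(s) [2] giving torsion. So H_1 = Z ⊕ Z/2.
rank ∂_2 = 20, rank ∂_3 = 0 ⇒ b_2 = 20 − 20 − 0 = 0. So H_2 = 0.

H_0 ≅ Z,  H_1 ≅ Z ⊕ Z/2,  H_2 = 0.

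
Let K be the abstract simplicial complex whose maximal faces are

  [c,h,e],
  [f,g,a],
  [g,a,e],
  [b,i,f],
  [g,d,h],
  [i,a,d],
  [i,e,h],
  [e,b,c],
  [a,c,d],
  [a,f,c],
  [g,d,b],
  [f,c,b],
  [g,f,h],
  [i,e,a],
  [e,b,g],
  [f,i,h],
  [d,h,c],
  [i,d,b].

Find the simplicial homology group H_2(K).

H_2 ≅ Z.

Order the vertices as a < b < c < d < e < f < g < h < i. Listing each simplex with vertices in this order, K has dimension 2 with simplices:

  0-simplices (9): a, b, c, d, e, f, g, h, i
  1-simplices (27): ac, ad, ae, af, ag, ai, bc, bd, be, bf, bg, bi, cd, ce, cf, ch, dg, dh, di, eg, eh, ei, fg, fh, fi, gh, hi
  2-simplices (18): acd, acf, adi, aeg, aei, afg, bce, bcf, bdg, bdi, beg, bfi, cdh, ceh, dgh, ehi, fgh, fhi

so the chain groups are C_0 ≅ Z^9, C_1 ≅ Z^27, C_2 ≅ Z^18.

∂_1: C_1 → C_0 is given by ∂[p,q] = [q] − [p].
As a 9×27 matrix over Z this has rank 8, with invariant factors (1,1,1,1,1,1,1,1).

The boundary map ∂_2: C_2 → C_1 maps a triangle to the signed sum of its edges. For instance
  ∂bce = ce − be + bc,
  ∂ceh = eh − ch + ce.
The resulting 27×18 matrix has rank 17, and its Smith normal form has invariant factors (1,1,1,1,1,1,1,1,1,1,1,1,1,1,1,1,1).

Reading off H_k = ker ∂_k / im ∂_{k+1}:

  H_2: rank ker ∂_2 − rank ∂_3 = (18 − 17) − 0 = 1, and there is no ∂_3, so H_2 ≅ Z.

(K is a triangulation of the torus T^2.)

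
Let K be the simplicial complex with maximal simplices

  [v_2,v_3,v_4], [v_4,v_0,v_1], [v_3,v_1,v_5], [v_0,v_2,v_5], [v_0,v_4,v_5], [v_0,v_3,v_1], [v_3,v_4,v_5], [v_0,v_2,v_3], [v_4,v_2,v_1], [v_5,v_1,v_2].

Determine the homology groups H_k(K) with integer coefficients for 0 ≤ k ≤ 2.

H_0 = Z,  H_1 = Z_2,  H_2 = 0.

Fix the vertex order v_0 < v_1 < v_2 < v_3 < v_4 < v_5 and write every simplex with vertices in increasing order. Then dim K = 2 and the simplices of K are:

  0-simplices (6): [v_0], [v_1], [v_2], [v_3], [v_4], [v_5]
  1-simplices (15): (15 of them)
  2-simplices (10): [v_0,v_1,v_3], [v_0,v_1,v_4], [v_0,v_2,v_3], [v_0,v_2,v_5], [v_0,v_4,v_5], [v_1,v_2,v_4], [v_1,v_2,v_5], [v_1,v_3,v_5], [v_2,v_3,v_4], [v_3,v_4,v_5]

so the chain groups are C_0 ≅ Z^6, C_1 ≅ Z^15, C_2 ≅ Z^10.

∂_1: C_1 → C_0 maps an edge to its endpoints' difference, ∂[p,q] = q − p.
The resulting 6×15 matrix has rank 5, and its Smith normal form has invariant factors (1,1,1,1,1).

Boundary ∂_2: C_2 → C_1 sends each 2-simplex [p,q,r] to [q,r] − [p,r] + [p,q]. For instance
  ∂[v_1,v_3,v_5] = [v_3,v_5] − [v_1,v_5] + [v_1,v_3],
  ∂[v_0,v_1,v_4] = [v_1,v_4] − [v_0,v_4] + [v_0,v_1].
The 15×10 boundary matrix has rank 10 and Smith normal form diag(1,1,1,1,1,1,1,1,1,2).

From H_k ≅ ker(∂_k) / im(∂_{k+1}) we obtain:

  H_0: rank C_0 − rank ∂_1 = 6 − 5 = 1, and the invariant factors of ∂_1 are all 1, so H_0 ≅ Z.
  H_1: rank ker ∂_1 − rank ∂_2 = (15 − 5) − 10 = 0, and ∂_2 has invariant factor 2 > 1, so H_1 ≅ Z_2.
  H_2: rank ker ∂_2 − rank ∂_3 = (10 − 10) − 0 = 0, and there is no ∂_3, so H_2 ≅ 0.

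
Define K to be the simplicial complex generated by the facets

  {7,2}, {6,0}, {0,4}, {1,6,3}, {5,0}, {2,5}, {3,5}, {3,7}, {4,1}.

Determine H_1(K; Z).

H_1 = Z^3.

Fix the vertex order 0 < 1 < 2 < 3 < 4 < 5 < 6 < 7 and write every simplex with vertices in increasing order. Then dim K = 2 and the simplices of K are:

  0-simplices (8): [0], [1], [2], [3], [4], [5], [6], [7]
  1-simplices (11): [0,4], [0,5], [0,6], [1,3], [1,4], [1,6], [2,5], [2,7], [3,5], [3,6], [3,7]
  2-simplices (1): [1,3,6]

so the chain groups are C_0 ≅ Z^8, C_1 ≅ Z^11, C_2 ≅ Z^1.

The boundary map ∂_1: C_1 → C_0 sends each edge [p,q] (with p < q) to q − p. For instance
  ∂[2,5] = [5] − [2].
This gives a 8×11 integer matrix of rank 7; reducing to Smith normal form yields diagonal entries (1,1,1,1,1,1,1).

The boundary map ∂_2: C_2 → C_1 sends each 2-simplex [p,q,r] to [q,r] − [p,r] + [p,q]. For instance
  ∂[1,3,6] = [3,6] − [1,6] + [1,3].
The resulting 11×1 matrix has rank 1, and its Smith normal form has invariant factors (1).

From H_k ≅ ker(∂_k) / im(∂_{k+1}) we obtain:

  H_1: rank ker ∂_1 − rank ∂_2 = (11 − 7) − 1 = 3, and the invariant factors of ∂_2 are all 1, so H_1 = Z^3.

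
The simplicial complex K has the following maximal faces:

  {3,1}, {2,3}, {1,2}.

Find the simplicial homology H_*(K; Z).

H_0 = Z,  H_1 = Z.

K has 3 vertices, 3 edges.
rank ∂_0 = 0, rank ∂_1 = 2 ⇒ b_0 = 3 − 0 − 2 = 1; all invariant factors of ∂_1 are 1 so no torsion. So H_0 ≅ Z.
rank ∂_1 = 2, rank ∂_2 = 0 ⇒ b_1 = 3 − 2 − 0 = 1. So H_1 ≅ Z.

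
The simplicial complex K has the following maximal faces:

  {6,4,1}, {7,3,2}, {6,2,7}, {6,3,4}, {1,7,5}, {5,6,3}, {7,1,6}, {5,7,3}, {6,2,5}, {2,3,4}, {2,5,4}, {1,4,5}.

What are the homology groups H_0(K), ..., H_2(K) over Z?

H_0 = Z,  H_1 = Z/2Z,  H_2 = 0.

Take the total order 1 < 2 < 3 < 4 < 5 < 6 < 7 on the vertex set. Then K (dimension 2) consists of the simplices:

  0-simplices (7): [1], [2], [3], [4], [5], [6], [7]
  1-simplices (18): [1,4], [1,5], [1,6], [1,7], [2,3], [2,4], [2,5], [2,6], [2,7], [3,4], [3,5], [3,6], [3,7], [4,5], [4,6], [5,6], [5,7], [6,7]
  2-simplices (12): [1,4,5], [1,4,6], [1,5,7], [1,6,7], [2,3,4], [2,3,7], [2,4,5], [2,5,6], [2,6,7], [3,4,6], [3,5,6], [3,5,7]

giving chain groups C_0 ≅ Z^7, C_1 ≅ Z^18, C_2 ≅ Z^12.

The boundary map ∂_1: C_1 → C_0 maps an edge to its endpoints' difference, ∂[p,q] = q − p. For instance
  ∂[4,5] = [5] − [4].
The resulting 7×18 matrix has rank 6, and its Smith normal form has invariant factors (1,1,1,1,1,1).

Boundary ∂_2: C_2 → C_1 maps a triangle to the signed sum of its edges. For instance
  ∂[2,5,6] = [5,6] − [2,6] + [2,5],
  ∂[3,5,6] = [5,6] − [3,6] + [3,5].
The resulting 18×12 matrix has rank 12, and its Smith normal form has invariant factors (1,1,1,1,1,1,1,1,1,1,1,2).

Reading off H_k = ker ∂_k / im ∂_{k+1}:

  H_0: rank C_0 − rank ∂_1 = 7 − 6 = 1, and the invariant factors of ∂_1 are all 1, so H_0 ≅ Z.
  H_1: rank ker ∂_1 − rank ∂_2 = (18 − 6) − 12 = 0, and ∂_2 has invariant factor 2 > 1, so H_1 ≅ Z/2Z.
  H_2: rank ker ∂_2 − rank ∂_3 = (12 − 12) − 0 = 0, and there is no ∂_3, so H_2 ≅ 0.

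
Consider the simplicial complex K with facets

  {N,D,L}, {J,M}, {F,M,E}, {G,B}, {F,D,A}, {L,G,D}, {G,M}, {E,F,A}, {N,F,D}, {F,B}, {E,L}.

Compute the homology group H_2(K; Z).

We work with the vertex ordering A < B < D < E < F < G < J < L < M < N. The simplices of K, each written with vertices in increasing order, are:

  0-simplices (10): A, B, D, E, F, G, J, L, M, N
  1-simplices (18): AD, AE, AF, BF, BG, DF, DG, DL, DN, EF, EL, EM, FM, FN, GL, GM, JM, LN
  2-simplices (6): ADF, AEF, DFN, DGL, DLN, EFM

so the chain groups are C_0 ≅ Z^10, C_1 ≅ Z^18, C_2 ≅ Z^6.

Boundary ∂_1: C_1 → C_0 maps an edge to its endpoints' difference, ∂[p,q] = q − p. For instance
  ∂DN = N − D.
The 10×18 boundary matrix has rank 9 and Smith normal form diag(1,1,1,1,1,1,1,1,1).

Boundary ∂_2: C_2 → C_1 acts by ∂[p,q,r] = [q,r] − [p,r] + [p,q]. For instance
  ∂DGL = GL − DL + DG,
  ∂ADF = DF − AF + AD.
The 18×6 boundary matrix has rank 6 and Smith normal form diag(1,1,1,1,1,1).

Now H_k = ker ∂_k / im ∂_{k+1}, so:

  H_2: rank ker ∂_2 − rank ∂_3 = (6 − 6) − 0 = 0, and there is no ∂_3, so H_2 = 0.

H_2 ≅ 0.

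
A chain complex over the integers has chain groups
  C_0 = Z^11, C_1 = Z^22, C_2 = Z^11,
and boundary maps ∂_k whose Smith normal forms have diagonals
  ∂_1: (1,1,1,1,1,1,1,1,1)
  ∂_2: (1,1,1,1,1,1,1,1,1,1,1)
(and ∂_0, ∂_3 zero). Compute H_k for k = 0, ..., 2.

H_0: b_0 = 11 − 0 − 9 = 2; torsion from ∂_1 factors > 1: none. So H_0 ≅ Z^2.
H_1: b_1 = 22 − 9 − 11 = 2; torsion from ∂_2 factors > 1: none. So H_1 ≅ Z^2.
H_2: b_2 = 11 − 11 − 0 = 0; torsion from ∂_3 factors > 1: none. So H_2 ≅ 0.

H_0 ≅ Z^2,  H_1 ≅ Z^2,  H_2 = 0.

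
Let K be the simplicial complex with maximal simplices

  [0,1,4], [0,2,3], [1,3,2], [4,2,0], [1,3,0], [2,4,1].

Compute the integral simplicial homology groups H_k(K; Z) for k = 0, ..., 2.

H_0 = Z,  H_1 = 0,  H_2 = Z.

Fix the vertex order 0 < 1 < 2 < 3 < 4 and write every simplex with vertices in increasing order. Then dim K = 2 and the simplices of K are:

  0-simplices (5): [0], [1], [2], [3], [4]
  1-simplices (9): [0,1], [0,2], [0,3], [0,4], [1,2], [1,3], [1,4], [2,3], [2,4]
  2-simplices (6): [0,1,3], [0,1,4], [0,2,3], [0,2,4], [1,2,3], [1,2,4]

Hence C_0 ≅ Z^5, C_1 ≅ Z^9, C_2 ≅ Z^6.

∂_1: C_1 → C_0 is given by ∂[p,q] = [q] − [p]. For instance
  ∂[0,2] = [2] − [0].
The 5×9 boundary matrix has rank 4 and Smith normal form diag(1,1,1,1).

Boundary ∂_2: C_2 → C_1 acts by ∂[p,q,r] = [q,r] − [p,r] + [p,q]. For instance
  ∂[1,2,3] = [2,3] − [1,3] + [1,2],
  ∂[0,2,3] = [2,3] − [0,3] + [0,2].
The 9×6 boundary matrix has rank 5 and Smith normal form diag(1,1,1,1,1).

Computing H_k = (kernel of ∂_k) / (image of ∂_{k+1}):

  H_0: rank C_0 − rank ∂_1 = 5 − 4 = 1, and the invariant factors of ∂_1 are all 1, so H_0 = Z.
  H_1: rank ker ∂_1 − rank ∂_2 = (9 − 4) − 5 = 0, and the invariant factors of ∂_2 are all 1, so H_1 = 0.
  H_2: rank ker ∂_2 − rank ∂_3 = (6 − 5) − 0 = 1, and there is no ∂_3, so H_2 = Z.

As a check, the Euler characteristic is 5 − 9 + 6 = 2, which agrees with 1 − 0 + 1 = 2.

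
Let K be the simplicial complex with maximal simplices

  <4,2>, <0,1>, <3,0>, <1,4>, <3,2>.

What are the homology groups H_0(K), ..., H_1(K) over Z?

H_0 = Z,  H_1 = Z.

Take the total order 0 < 1 < 2 < 3 < 4 on the vertex set. Then K (dimension 1) consists of the simplices:

  0-simplices (5): [0], [1], [2], [3], [4]
  1-simplices (5): [0,1], [0,3], [1,4], [2,3], [2,4]

giving chain groups C_0 ≅ Z^5, C_1 ≅ Z^5.

The boundary map ∂_1: C_1 → C_0 sends each edge [p,q] (with p < q) to q − p.
The resulting 5×5 matrix has rank 4, and its Smith normal form has invariant factors (1,1,1,1).

Now H_k = ker ∂_k / im ∂_{k+1}, so:

  H_0: rank C_0 − rank ∂_1 = 5 − 4 = 1, and the invariant factors of ∂_1 are all 1, so H_0 ≅ Z.
  H_1: rank ker ∂_1 − rank ∂_2 = (5 − 4) − 0 = 1, and there is no ∂_2, so H_1 ≅ Z.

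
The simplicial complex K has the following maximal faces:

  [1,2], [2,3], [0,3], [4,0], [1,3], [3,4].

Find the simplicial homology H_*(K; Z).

H_0 = Z,  H_1 = Z^2.

Take the total order 0 < 1 < 2 < 3 < 4 on the vertex set. Then K (dimension 1) consists of the simplices:

  0-simplices (5): [0], [1], [2], [3], [4]
  1-simplices (6): [0,3], [0,4], [1,2], [1,3], [2,3], [3,4]

giving chain groups C_0 ≅ Z^5, C_1 ≅ Z^6.

Boundary ∂_1: C_1 → C_0 is given by ∂[p,q] = [q] − [p]. For instance
  ∂[1,2] = [2] − [1].
As a 5×6 matrix over Z this has rank 4, with invariant factors (1,1,1,1).

Reading off H_k = ker ∂_k / im ∂_{k+1}:

  H_0: rank C_0 − rank ∂_1 = 5 − 4 = 1, and the invariant factors of ∂_1 are all 1, so H_0 = Z.
  H_1: rank ker ∂_1 − rank ∂_2 = (6 − 4) − 0 = 2, and there is no ∂_2, so H_1 = Z^2.

As a check, the Euler characteristic is 5 − 6 = -1, which agrees with 1 − 2 = -1.
(K is a triangulation of a wedge of 2 circles.)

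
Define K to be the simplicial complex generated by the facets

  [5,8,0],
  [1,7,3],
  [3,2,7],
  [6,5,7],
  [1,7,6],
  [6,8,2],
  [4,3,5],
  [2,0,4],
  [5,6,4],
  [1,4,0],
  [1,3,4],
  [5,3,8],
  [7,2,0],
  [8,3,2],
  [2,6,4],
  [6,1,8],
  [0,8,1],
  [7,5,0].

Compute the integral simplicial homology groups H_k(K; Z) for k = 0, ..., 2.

Take the total order 0 < 1 < 2 < 3 < 4 < 5 < 6 < 7 < 8 on the vertex set. Then K (dimension 2) consists of the simplices:

  0-simplices (9): [0], [1], [2], [3], [4], [5], [6], [7], [8]
  1-simplices (27): (27 of them)
  2-simplices (18): [0,1,4], [0,1,8], [0,2,4], [0,2,7], [0,5,7], [0,5,8], [1,3,4], [1,3,7], [1,6,7], [1,6,8], [2,3,7], [2,3,8], [2,4,6], [2,6,8], [3,4,5], [3,5,8], [4,5,6], [5,6,7]

giving chain groups C_0 ≅ Z^9, C_1 ≅ Z^27, C_2 ≅ Z^18.

∂_1: C_1 → C_0 is given by ∂[p,q] = [q] − [p].
This gives a 9×27 integer matrix of rank 8; reducing to Smith normal form yields diagonal entries (1,1,1,1,1,1,1,1).

The boundary map ∂_2: C_2 → C_1 maps a triangle to the signed sum of its edges. For instance
  ∂[2,3,8] = [3,8] − [2,8] + [2,3],
  ∂[0,5,8] = [5,8] − [0,8] + [0,5].
This gives a 27×18 integer matrix of rank 17; reducing to Smith normal form yields diagonal entries (1,1,1,1,1,1,1,1,1,1,1,1,1,1,1,1,1).

Reading off H_k = ker ∂_k / im ∂_{k+1}:

  H_0: rank C_0 − rank ∂_1 = 9 − 8 = 1, and the invariant factors of ∂_1 are all 1, so H_0 ≅ Z.
  H_1: rank ker ∂_1 − rank ∂_2 = (27 − 8) − 17 = 2, and the invariant factors of ∂_2 are all 1, so H_1 ≅ Z^2.
  H_2: rank ker ∂_2 − rank ∂_3 = (18 − 17) − 0 = 1, and there is no ∂_3, so H_2 ≅ Z.

H_0 = Z,  H_1 = Z^2,  H_2 = Z.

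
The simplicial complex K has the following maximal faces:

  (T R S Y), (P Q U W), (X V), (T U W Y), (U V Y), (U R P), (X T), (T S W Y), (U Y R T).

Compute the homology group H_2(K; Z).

H_2 ≅ 0.

We work with the vertex ordering P < Q < R < S < T < U < V < W < X < Y. The simplices of K, each written with vertices in increasing order, are:

  0-simplices (10): P, Q, R, S, T, U, V, W, X, Y
  1-simplices (23): PQ, PR, PU, PW, QU, QW, RS, RT, RU, RY, ST, SW, SY, TU, TW, TX, TY, UV, UW, UY, VX, VY, WY
  2-simplices (18): PQU, PQW, PRU, PUW, QUW, RST, RSY, RTU, RTY, RUY, STW, STY, SWY, TUW, TUY, TWY, UVY, UWY
  3-simplices (5): PQUW, RSTY, RTUY, STWY, TUWY

giving chain groups C_0 ≅ Z^10, C_1 ≅ Z^23, C_2 ≅ Z^18, C_3 ≅ Z^5.

Boundary ∂_1: C_1 → C_0 sends each edge [p,q] (with p < q) to q − p. For instance
  ∂WY = Y − W.
As a 10×23 matrix over Z this has rank 9, with invariant factors (1,1,1,1,1,1,1,1,1).

Boundary ∂_2: C_2 → C_1 sends each 2-simplex [p,q,r] to [q,r] − [p,r] + [p,q]. For instance
  ∂RTY = TY − RY + RT,
  ∂STW = TW − SW + ST.
The 23×18 boundary matrix has rank 13 and Smith normal form diag(1,1,1,1,1,1,1,1,1,1,1,1,1).

Boundary ∂_3: C_3 → C_2 sends each 3-simplex σ to the alternating sum Σ_i (−1)^i (σ with its i-th vertex removed). For instance
  ∂PQUW = QUW − PUW + PQW − PQU,
  ∂RTUY = TUY − RUY + RTY − RTU.
The resulting 18×5 matrix has rank 5, and its Smith normal form has invariant factors (1,1,1,1,1).

Now H_k = ker ∂_k / im ∂_{k+1}, so:

  H_2: rank ker ∂_2 − rank ∂_3 = (18 − 13) − 5 = 0, and the invariant factors of ∂_3 are all 1, so H_2 ≅ 0.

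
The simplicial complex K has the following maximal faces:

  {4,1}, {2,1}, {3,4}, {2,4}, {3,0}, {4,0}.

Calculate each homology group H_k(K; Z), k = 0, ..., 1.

H_0 = Z,  H_1 = Z^2.

Take the total order 0 < 1 < 2 < 3 < 4 on the vertex set. Then K (dimension 1) consists of the simplices:

  0-simplices (5): [0], [1], [2], [3], [4]
  1-simplices (6): [0,3], [0,4], [1,2], [1,4], [2,4], [3,4]

so the chain groups are C_0 ≅ Z^5, C_1 ≅ Z^6.

Boundary ∂_1: C_1 → C_0 is given by ∂[p,q] = [q] − [p]. For instance
  ∂[0,3] = [3] − [0].
This gives a 5×6 integer matrix of rank 4; reducing to Smith normal form yields diagonal entries (1,1,1,1).

From H_k ≅ ker(∂_k) / im(∂_{k+1}) we obtain:

  H_0: rank C_0 − rank ∂_1 = 5 − 4 = 1, and the invariant factors of ∂_1 are all 1, so H_0 = Z.
  H_1: rank ker ∂_1 − rank ∂_2 = (6 − 4) − 0 = 2, and there is no ∂_2, so H_1 = Z^2.

As a check, the Euler characteristic is 5 − 6 = -1, which agrees with 1 − 2 = -1.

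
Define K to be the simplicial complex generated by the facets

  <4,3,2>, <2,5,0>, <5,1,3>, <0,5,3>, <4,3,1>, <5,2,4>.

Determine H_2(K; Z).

H_2 = 0.

K has 6 vertices, 12 edges, 6 triangles.
rank ∂_2 = 6, rank ∂_3 = 0 ⇒ b_2 = 6 − 6 − 0 = 0. So H_2 ≅ 0.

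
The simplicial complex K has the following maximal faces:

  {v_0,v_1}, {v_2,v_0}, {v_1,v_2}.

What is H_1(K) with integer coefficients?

H_1 ≅ Z.

K has 3 vertices, 3 edges.
rank ∂_1 = 2, rank ∂_2 = 0 ⇒ b_1 = 3 − 2 − 0 = 1. So H_1 = Z.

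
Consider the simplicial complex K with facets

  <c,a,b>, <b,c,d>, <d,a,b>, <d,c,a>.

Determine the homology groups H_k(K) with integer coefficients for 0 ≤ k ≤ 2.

H_0 = Z,  H_1 = 0,  H_2 = Z.

Fix the vertex order a < b < c < d and write every simplex with vertices in increasing order. Then dim K = 2 and the simplices of K are:

  0-simplices (4): a, b, c, d
  1-simplices (6): ab, ac, ad, bc, bd, cd
  2-simplices (4): abc, abd, acd, bcd

giving chain groups C_0 ≅ Z^4, C_1 ≅ Z^6, C_2 ≅ Z^4.

∂_1: C_1 → C_0 maps an edge to its endpoints' difference, ∂[p,q] = q − p. For instance
  ∂ad = d − a.
The 4×6 boundary matrix has rank 3 and Smith normal form diag(1,1,1).

The boundary map ∂_2: C_2 → C_1 maps a triangle to the signed sum of its edges. For instance
  ∂abd = bd − ad + ab,
  ∂bcd = cd − bd + bc.
The resulting 6×4 matrix has rank 3, and its Smith normal form has invariant factors (1,1,1).

Reading off H_k = ker ∂_k / im ∂_{k+1}:

  H_0: rank C_0 − rank ∂_1 = 4 − 3 = 1, and the invariant factors of ∂_1 are all 1, so H_0 ≅ Z.
  H_1: rank ker ∂_1 − rank ∂_2 = (6 − 3) − 3 = 0, and the invariant factors of ∂_2 are all 1, so H_1 ≅ 0.
  H_2: rank ker ∂_2 − rank ∂_3 = (4 − 3) − 0 = 1, and there is no ∂_3, so H_2 ≅ Z.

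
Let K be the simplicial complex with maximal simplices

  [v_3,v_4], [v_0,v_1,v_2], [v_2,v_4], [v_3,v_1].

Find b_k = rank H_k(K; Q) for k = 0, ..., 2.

Order the vertices as v_0 < v_1 < v_2 < v_3 < v_4. Listing each simplex with vertices in this order, K has dimension 2 with simplices:

  0-simplices (5): [v_0], [v_1], [v_2], [v_3], [v_4]
  1-simplices (6): [v_0,v_1], [v_0,v_2], [v_1,v_2], [v_1,v_3], [v_2,v_4], [v_3,v_4]
  2-simplices (1): [v_0,v_1,v_2]

giving chain groups C_0 ≅ Z^5, C_1 ≅ Z^6, C_2 ≅ Z^1.

Boundary ∂_1: C_1 → C_0 sends each edge [p,q] (with p < q) to q − p. For instance
  ∂[v_0,v_2] = [v_2] − [v_0].
This gives a 5×6 integer matrix of rank 4; reducing to Smith normal form yields diagonal entries (1,1,1,1).

Boundary ∂_2: C_2 → C_1 acts by ∂[p,q,r] = [q,r] − [p,r] + [p,q]. For instance
  ∂[v_0,v_1,v_2] = [v_1,v_2] − [v_0,v_2] + [v_0,v_1].
As a 6×1 matrix over Z this has rank 1, with invariant factors (1).

From H_k ≅ ker(∂_k) / im(∂_{k+1}) we obtain:

  H_0: rank C_0 − rank ∂_1 = 5 − 4 = 1, and the invariant factors of ∂_1 are all 1, so H_0 = Z.
  H_1: rank ker ∂_1 − rank ∂_2 = (6 − 4) − 1 = 1, and the invariant factors of ∂_2 are all 1, so H_1 = Z.
  H_2: rank ker ∂_2 − rank ∂_3 = (1 − 1) − 0 = 0, and there is no ∂_3, so H_2 = 0.

Hence the Betti numbers are b_0 = 1, b_1 = 1, b_2 = 0.

b_0 = 1, b_1 = 1, b_2 = 0.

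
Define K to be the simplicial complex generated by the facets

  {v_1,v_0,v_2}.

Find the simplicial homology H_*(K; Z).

H_0 ≅ Z,  H_1 = 0,  H_2 = 0.

Fix the vertex order v_0 < v_1 < v_2 and write every simplex with vertices in increasing order. Then dim K = 2 and the simplices of K are:

  0-simplices (3): [v_0], [v_1], [v_2]
  1-simplices (3): [v_0,v_1], [v_0,v_2], [v_1,v_2]
  2-simplices (1): [v_0,v_1,v_2]

so the chain groups are C_0 ≅ Z^3, C_1 ≅ Z^3, C_2 ≅ Z^1.

∂_1: C_1 → C_0 sends each edge [p,q] (with p < q) to q − p.
As a 3×3 matrix over Z this has rank 2, with invariant factors (1,1).

The boundary map ∂_2: C_2 → C_1 maps a triangle to the signed sum of its edges. For instance
  ∂[v_0,v_1,v_2] = [v_1,v_2] − [v_0,v_2] + [v_0,v_1].
As a 3×1 matrix over Z this has rank 1, with invariant factors (1).

Now H_k = ker ∂_k / im ∂_{k+1}, so:

  H_0: rank C_0 − rank ∂_1 = 3 − 2 = 1, and the invariant factors of ∂_1 are all 1, so H_0 ≅ Z.
  H_1: rank ker ∂_1 − rank ∂_2 = (3 − 2) − 1 = 0, and the invariant factors of ∂_2 are all 1, so H_1 ≅ 0.
  H_2: rank ker ∂_2 − rank ∂_3 = (1 − 1) − 0 = 0, and there is no ∂_3, so H_2 ≅ 0.

(K is a triangulation of the 2-simplex.)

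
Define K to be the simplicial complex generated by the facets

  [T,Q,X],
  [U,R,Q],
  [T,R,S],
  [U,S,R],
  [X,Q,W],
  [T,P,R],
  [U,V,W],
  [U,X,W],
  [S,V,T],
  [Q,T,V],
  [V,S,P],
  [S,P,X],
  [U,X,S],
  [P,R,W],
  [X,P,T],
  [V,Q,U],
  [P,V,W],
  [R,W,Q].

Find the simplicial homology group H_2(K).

We work with the vertex ordering P < Q < R < S < T < U < V < W < X. The simplices of K, each written with vertices in increasing order, are:

  0-simplices (9): P, Q, R, S, T, U, V, W, X
  1-simplices (27): PR, PS, PT, PV, PW, PX, QR, QT, QU, QV, QW, QX, RS, RT, RU, RW, ST, SU, SV, SX, TV, TX, UV, UW, UX, VW, WX
  2-simplices (18): PRT, PRW, PSV, PSX, PTX, PVW, QRU, QRW, QTV, QTX, QUV, QWX, RST, RSU, STV, SUX, UVW, UWX

giving chain groups C_0 ≅ Z^9, C_1 ≅ Z^27, C_2 ≅ Z^18.

The boundary map ∂_1: C_1 → C_0 sends each edge [p,q] (with p < q) to q − p.
The 9×27 boundary matrix has rank 8 and Smith normal form diag(1,1,1,1,1,1,1,1).

Boundary ∂_2: C_2 → C_1 maps a triangle to the signed sum of its edges. For instance
  ∂PRT = RT − PT + PR,
  ∂SUX = UX − SX + SU.
This gives a 27×18 integer matrix of rank 18; reducing to Smith normal form yields diagonal entries (1,1,1,1,1,1,1,1,1,1,1,1,1,1,1,1,1,2).

Now H_k = ker ∂_k / im ∂_{k+1}, so:

  H_2: rank ker ∂_2 − rank ∂_3 = (18 − 18) − 0 = 0, and there is no ∂_3, so H_2 ≅ 0.

(K is a triangulation of the Klein bottle.)

H_2 ≅ 0.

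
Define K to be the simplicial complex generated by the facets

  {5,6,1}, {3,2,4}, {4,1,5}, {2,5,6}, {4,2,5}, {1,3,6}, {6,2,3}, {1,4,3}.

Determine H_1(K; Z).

H_1 = 0.

We work with the vertex ordering 1 < 2 < 3 < 4 < 5 < 6. The simplices of K, each written with vertices in increasing order, are:

  0-simplices (6): [1], [2], [3], [4], [5], [6]
  1-simplices (12): [1,3], [1,4], [1,5], [1,6], [2,3], [2,4], [2,5], [2,6], [3,4], [3,6], [4,5], [5,6]
  2-simplices (8): [1,3,4], [1,3,6], [1,4,5], [1,5,6], [2,3,4], [2,3,6], [2,4,5], [2,5,6]

Hence C_0 ≅ Z^6, C_1 ≅ Z^12, C_2 ≅ Z^8.

Boundary ∂_1: C_1 → C_0 maps an edge to its endpoints' difference, ∂[p,q] = q − p. For instance
  ∂[1,6] = [6] − [1].
The 6×12 boundary matrix has rank 5 and Smith normal form diag(1,1,1,1,1).

The boundary map ∂_2: C_2 → C_1 maps a triangle to the signed sum of its edges. For instance
  ∂[1,5,6] = [5,6] − [1,6] + [1,5],
  ∂[2,4,5] = [4,5] − [2,5] + [2,4].
The resulting 12×8 matrix has rank 7, and its Smith normal form has invariant factors (1,1,1,1,1,1,1).

From H_k ≅ ker(∂_k) / im(∂_{k+1}) we obtain:

  H_1: rank ker ∂_1 − rank ∂_2 = (12 − 5) − 7 = 0, and the invariant factors of ∂_2 are all 1, so H_1 ≅ 0.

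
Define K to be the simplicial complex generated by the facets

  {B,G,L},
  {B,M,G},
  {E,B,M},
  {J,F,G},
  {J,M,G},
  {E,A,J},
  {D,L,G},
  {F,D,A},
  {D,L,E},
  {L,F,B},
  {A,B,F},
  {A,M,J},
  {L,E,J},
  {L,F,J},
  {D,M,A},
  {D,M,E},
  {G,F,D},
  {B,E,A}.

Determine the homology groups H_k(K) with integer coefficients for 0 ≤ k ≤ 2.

H_0 = Z,  H_1 = Z × Z/2,  H_2 = 0.

Fix the vertex order A < B < D < E < F < G < J < L < M and write every simplex with vertices in increasing order. Then dim K = 2 and the simplices of K are:

  0-simplices (9): A, B, D, E, F, G, J, L, M
  1-simplices (27): AB, AD, AE, AF, AJ, AM, BE, BF, BG, BL, BM, DE, DF, DG, DL, DM, EJ, EL, EM, FG, FJ, FL, GJ, GL, GM, JL, JM
  2-simplices (18): ABE, ABF, ADF, ADM, AEJ, AJM, BEM, BFL, BGL, BGM, DEL, DEM, DFG, DGL, EJL, FGJ, FJL, GJM

giving chain groups C_0 ≅ Z^9, C_1 ≅ Z^27, C_2 ≅ Z^18.

Boundary ∂_1: C_1 → C_0 maps an edge to its endpoints' difference, ∂[p,q] = q − p.
The resulting 9×27 matrix has rank 8, and its Smith normal form has invariant factors (1,1,1,1,1,1,1,1).

Boundary ∂_2: C_2 → C_1 maps a triangle to the signed sum of its edges. For instance
  ∂FJL = JL − FL + FJ,
  ∂BFL = FL − BL + BF.
The 27×18 boundary matrix has rank 18 and Smith normal form diag(1,1,1,1,1,1,1,1,1,1,1,1,1,1,1,1,1,2).

Now H_k = ker ∂_k / im ∂_{k+1}, so:

  H_0: rank C_0 − rank ∂_1 = 9 − 8 = 1, and the invariant factors of ∂_1 are all 1, so H_0 ≅ Z.
  H_1: rank ker ∂_1 − rank ∂_2 = (27 − 8) − 18 = 1, and ∂_2 has invariant factor 2 > 1, so H_1 ≅ Z × Z/2.
  H_2: rank ker ∂_2 − rank ∂_3 = (18 − 18) − 0 = 0, and there is no ∂_3, so H_2 ≅ 0.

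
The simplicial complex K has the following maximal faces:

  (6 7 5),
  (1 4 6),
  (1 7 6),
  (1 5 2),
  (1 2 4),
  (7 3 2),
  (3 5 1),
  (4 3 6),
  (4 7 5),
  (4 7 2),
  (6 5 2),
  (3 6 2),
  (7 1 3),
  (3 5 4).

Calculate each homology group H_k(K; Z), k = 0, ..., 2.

We work with the vertex ordering 1 < 2 < 3 < 4 < 5 < 6 < 7. The simplices of K, each written with vertices in increasing order, are:

  0-simplices (7): [1], [2], [3], [4], [5], [6], [7]
  1-simplices (21): [1,2], [1,3], [1,4], [1,5], [1,6], [1,7], [2,3], [2,4], [2,5], [2,6], [2,7], [3,4], [3,5], [3,6], [3,7], [4,5], [4,6], [4,7], [5,6], [5,7], [6,7]
  2-simplices (14): [1,2,4], [1,2,5], [1,3,5], [1,3,7], [1,4,6], [1,6,7], [2,3,6], [2,3,7], [2,4,7], [2,5,6], [3,4,5], [3,4,6], [4,5,7], [5,6,7]

giving chain groups C_0 ≅ Z^7, C_1 ≅ Z^21, C_2 ≅ Z^14.

Boundary ∂_1: C_1 → C_0 sends each edge [p,q] (with p < q) to q − p.
This gives a 7×21 integer matrix of rank 6; reducing to Smith normal form yields diagonal entries (1,1,1,1,1,1).

∂_2: C_2 → C_1 acts by ∂[p,q,r] = [q,r] − [p,r] + [p,q]. For instance
  ∂[1,3,5] = [3,5] − [1,5] + [1,3],
  ∂[1,4,6] = [4,6] − [1,6] + [1,4].
This gives a 21×14 integer matrix of rank 13; reducing to Smith normal form yields diagonal entries (1,1,1,1,1,1,1,1,1,1,1,1,1).

Computing H_k = (kernel of ∂_k) / (image of ∂_{k+1}):

  H_0: rank C_0 − rank ∂_1 = 7 − 6 = 1, and the invariant factors of ∂_1 are all 1, so H_0 = Z.
  H_1: rank ker ∂_1 − rank ∂_2 = (21 − 6) − 13 = 2, and the invariant factors of ∂_2 are all 1, so H_1 = Z^2.
  H_2: rank ker ∂_2 − rank ∂_3 = (14 − 13) − 0 = 1, and there is no ∂_3, so H_2 = Z.

(K is a triangulation of the torus T^2.)

H_0 ≅ Z,  H_1 ≅ Z^2,  H_2 ≅ Z.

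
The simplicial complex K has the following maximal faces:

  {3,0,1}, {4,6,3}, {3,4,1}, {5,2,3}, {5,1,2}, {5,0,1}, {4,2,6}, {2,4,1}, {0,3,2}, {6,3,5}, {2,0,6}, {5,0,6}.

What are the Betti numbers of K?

b_0 = 1, b_1 = 0, b_2 = 0.

K has 7 vertices, 18 edges, 12 triangles.
rank ∂_0 = 0, rank ∂_1 = 6 ⇒ b_0 = 7 − 0 − 6 = 1; all invariant factors of ∂_1 are 1 so no torsion. So H_0 ≅ Z.
rank ∂_1 = 6, rank ∂_2 = 12 ⇒ b_1 = 18 − 6 − 12 = 0; ∂_2 has invariant factor(s) [2] giving torsion. So H_1 ≅ Z_2.
rank ∂_2 = 12, rank ∂_3 = 0 ⇒ b_2 = 12 − 12 − 0 = 0. So H_2 ≅ 0.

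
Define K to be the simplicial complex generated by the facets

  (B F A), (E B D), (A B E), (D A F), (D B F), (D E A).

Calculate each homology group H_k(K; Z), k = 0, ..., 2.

Take the total order A < B < D < E < F on the vertex set. Then K (dimension 2) consists of the simplices:

  0-simplices (5): A, B, D, E, F
  1-simplices (9): AB, AD, AE, AF, BD, BE, BF, DE, DF
  2-simplices (6): ABE, ABF, ADE, ADF, BDE, BDF

Hence C_0 ≅ Z^5, C_1 ≅ Z^9, C_2 ≅ Z^6.

Boundary ∂_1: C_1 → C_0 maps an edge to its endpoints' difference, ∂[p,q] = q − p. For instance
  ∂BE = E − B.
The 5×9 boundary matrix has rank 4 and Smith normal form diag(1,1,1,1).

The boundary map ∂_2: C_2 → C_1 acts by ∂[p,q,r] = [q,r] − [p,r] + [p,q]. For instance
  ∂BDF = DF − BF + BD,
  ∂ADF = DF − AF + AD.
As a 9×6 matrix over Z this has rank 5, with invariant factors (1,1,1,1,1).

Now H_k = ker ∂_k / im ∂_{k+1}, so:

  H_0: rank C_0 − rank ∂_1 = 5 − 4 = 1, and the invariant factors of ∂_1 are all 1, so H_0 ≅ Z.
  H_1: rank ker ∂_1 − rank ∂_2 = (9 − 4) − 5 = 0, and the invariant factors of ∂_2 are all 1, so H_1 ≅ 0.
  H_2: rank ker ∂_2 − rank ∂_3 = (6 − 5) − 0 = 1, and there is no ∂_3, so H_2 ≅ Z.

(K is a triangulation of the 2-sphere S^2.)

H_0 = Z,  H_1 = 0,  H_2 = Z.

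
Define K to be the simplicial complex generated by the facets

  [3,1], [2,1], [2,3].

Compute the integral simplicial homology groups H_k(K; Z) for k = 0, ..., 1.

We work with the vertex ordering 1 < 2 < 3. The simplices of K, each written with vertices in increasing order, are:

  0-simplices (3): [1], [2], [3]
  1-simplices (3): [1,2], [1,3], [2,3]

so the chain groups are C_0 ≅ Z^3, C_1 ≅ Z^3.

The boundary map ∂_1: C_1 → C_0 maps an edge to its endpoints' difference, ∂[p,q] = q − p. For instance
  ∂[2,3] = [3] − [2].
As a 3×3 matrix over Z this has rank 2, with invariant factors (1,1).

Reading off H_k = ker ∂_k / im ∂_{k+1}:

  H_0: rank C_0 − rank ∂_1 = 3 − 2 = 1, and the invariant factors of ∂_1 are all 1, so H_0 = Z.
  H_1: rank ker ∂_1 − rank ∂_2 = (3 − 2) − 0 = 1, and there is no ∂_2, so H_1 = Z.

(K is a triangulation of the circle S^1.)

H_0 = Z,  H_1 = Z.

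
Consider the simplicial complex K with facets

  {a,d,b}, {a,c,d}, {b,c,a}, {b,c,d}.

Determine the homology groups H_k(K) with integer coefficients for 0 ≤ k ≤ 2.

H_0 ≅ Z,  H_1 = 0,  H_2 ≅ Z.

K has 4 vertices, 6 edges, 4 triangles.
rank ∂_0 = 0, rank ∂_1 = 3 ⇒ b_0 = 4 − 0 − 3 = 1; all invariant factors of ∂_1 are 1 so no torsion. So H_0 = Z.
rank ∂_1 = 3, rank ∂_2 = 3 ⇒ b_1 = 6 − 3 − 3 = 0; all invariant factors of ∂_2 are 1 so no torsion. So H_1 = 0.
rank ∂_2 = 3, rank ∂_3 = 0 ⇒ b_2 = 4 − 3 − 0 = 1. So H_2 = Z.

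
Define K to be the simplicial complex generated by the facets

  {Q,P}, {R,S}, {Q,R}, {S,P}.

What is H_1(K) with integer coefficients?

Take the total order P < Q < R < S on the vertex set. Then K (dimension 1) consists of the simplices:

  0-simplices (4): P, Q, R, S
  1-simplices (4): PQ, PS, QR, RS

so the chain groups are C_0 ≅ Z^4, C_1 ≅ Z^4.

The boundary map ∂_1: C_1 → C_0 sends each edge [p,q] (with p < q) to q − p.
The resulting 4×4 matrix has rank 3, and its Smith normal form has invariant factors (1,1,1).

Reading off H_k = ker ∂_k / im ∂_{k+1}:

  H_1: rank ker ∂_1 − rank ∂_2 = (4 − 3) − 0 = 1, and there is no ∂_2, so H_1 = Z.

H_1 = Z.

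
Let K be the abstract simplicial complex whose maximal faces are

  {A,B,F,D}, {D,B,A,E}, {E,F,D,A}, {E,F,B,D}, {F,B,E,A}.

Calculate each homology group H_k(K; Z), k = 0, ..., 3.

H_0 = Z,  H_1 = 0,  H_2 = 0,  H_3 = Z.

Order the vertices as A < B < D < E < F. Listing each simplex with vertices in this order, K has dimension 3 with simplices:

  0-simplices (5): A, B, D, E, F
  1-simplices (10): AB, AD, AE, AF, BD, BE, BF, DE, DF, EF
  2-simplices (10): ABD, ABE, ABF, ADE, ADF, AEF, BDE, BDF, BEF, DEF
  3-simplices (5): ABDE, ABDF, ABEF, ADEF, BDEF

giving chain groups C_0 ≅ Z^5, C_1 ≅ Z^10, C_2 ≅ Z^10, C_3 ≅ Z^5.

∂_1: C_1 → C_0 is given by ∂[p,q] = [q] − [p]. For instance
  ∂AE = E − A.
As a 5×10 matrix over Z this has rank 4, with invariant factors (1,1,1,1).

Boundary ∂_2: C_2 → C_1 sends each 2-simplex [p,q,r] to [q,r] − [p,r] + [p,q]. For instance
  ∂ABE = BE − AE + AB,
  ∂BDE = DE − BE + BD.
The resulting 10×10 matrix has rank 6, and its Smith normal form has invariant factors (1,1,1,1,1,1).

Boundary ∂_3: C_3 → C_2 sends each 3-simplex σ to the alternating sum Σ_i (−1)^i (σ with its i-th vertex removed). For instance
  ∂ABDF = BDF − ADF + ABF − ABD,
  ∂ABDE = BDE − ADE + ABE − ABD.
As a 10×5 matrix over Z this has rank 4, with invariant factors (1,1,1,1).

Computing H_k = (kernel of ∂_k) / (image of ∂_{k+1}):

  H_0: rank C_0 − rank ∂_1 = 5 − 4 = 1, and the invariant factors of ∂_1 are all 1, so H_0 = Z.
  H_1: rank ker ∂_1 − rank ∂_2 = (10 − 4) − 6 = 0, and the invariant factors of ∂_2 are all 1, so H_1 = 0.
  H_2: rank ker ∂_2 − rank ∂_3 = (10 − 6) − 4 = 0, and the invariant factors of ∂_3 are all 1, so H_2 = 0.
  H_3: rank ker ∂_3 − rank ∂_4 = (5 − 4) − 0 = 1, and there is no ∂_4, so H_3 = Z.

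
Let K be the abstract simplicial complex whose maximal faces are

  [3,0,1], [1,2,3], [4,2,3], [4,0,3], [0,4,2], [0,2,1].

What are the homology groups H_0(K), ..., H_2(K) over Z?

Order the vertices as 0 < 1 < 2 < 3 < 4. Listing each simplex with vertices in this order, K has dimension 2 with simplices:

  0-simplices (5): [0], [1], [2], [3], [4]
  1-simplices (9): [0,1], [0,2], [0,3], [0,4], [1,2], [1,3], [2,3], [2,4], [3,4]
  2-simplices (6): [0,1,2], [0,1,3], [0,2,4], [0,3,4], [1,2,3], [2,3,4]

Hence C_0 ≅ Z^5, C_1 ≅ Z^9, C_2 ≅ Z^6.

The boundary map ∂_1: C_1 → C_0 is given by ∂[p,q] = [q] − [p].
The resulting 5×9 matrix has rank 4, and its Smith normal form has invariant factors (1,1,1,1).

Boundary ∂_2: C_2 → C_1 maps a triangle to the signed sum of its edges. For instance
  ∂[2,3,4] = [3,4] − [2,4] + [2,3],
  ∂[0,1,3] = [1,3] − [0,3] + [0,1].
As a 9×6 matrix over Z this has rank 5, with invariant factors (1,1,1,1,1).

Computing H_k = (kernel of ∂_k) / (image of ∂_{k+1}):

  H_0: rank C_0 − rank ∂_1 = 5 − 4 = 1, and the invariant factors of ∂_1 are all 1, so H_0 = Z.
  H_1: rank ker ∂_1 − rank ∂_2 = (9 − 4) − 5 = 0, and the invariant factors of ∂_2 are all 1, so H_1 = 0.
  H_2: rank ker ∂_2 − rank ∂_3 = (6 − 5) − 0 = 1, and there is no ∂_3, so H_2 = Z.

H_0 = Z,  H_1 = 0,  H_2 = Z.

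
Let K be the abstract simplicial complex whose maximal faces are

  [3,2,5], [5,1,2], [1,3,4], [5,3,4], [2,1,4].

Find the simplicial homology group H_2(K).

H_2 = 0.

Order the vertices as 1 < 2 < 3 < 4 < 5. Listing each simplex with vertices in this order, K has dimension 2 with simplices:

  0-simplices (5): [1], [2], [3], [4], [5]
  1-simplices (10): [1,2], [1,3], [1,4], [1,5], [2,3], [2,4], [2,5], [3,4], [3,5], [4,5]
  2-simplices (5): [1,2,4], [1,2,5], [1,3,4], [2,3,5], [3,4,5]

so the chain groups are C_0 ≅ Z^5, C_1 ≅ Z^10, C_2 ≅ Z^5.

∂_1: C_1 → C_0 maps an edge to its endpoints' difference, ∂[p,q] = q − p. For instance
  ∂[2,4] = [4] − [2].
This gives a 5×10 integer matrix of rank 4; reducing to Smith normal form yields diagonal entries (1,1,1,1).

∂_2: C_2 → C_1 maps a triangle to the signed sum of its edges. For instance
  ∂[3,4,5] = [4,5] − [3,5] + [3,4],
  ∂[2,3,5] = [3,5] − [2,5] + [2,3].
As a 10×5 matrix over Z this has rank 5, with invariant factors (1,1,1,1,1).

Reading off H_k = ker ∂_k / im ∂_{k+1}:

  H_2: rank ker ∂_2 − rank ∂_3 = (5 − 5) − 0 = 0, and there is no ∂_3, so H_2 ≅ 0.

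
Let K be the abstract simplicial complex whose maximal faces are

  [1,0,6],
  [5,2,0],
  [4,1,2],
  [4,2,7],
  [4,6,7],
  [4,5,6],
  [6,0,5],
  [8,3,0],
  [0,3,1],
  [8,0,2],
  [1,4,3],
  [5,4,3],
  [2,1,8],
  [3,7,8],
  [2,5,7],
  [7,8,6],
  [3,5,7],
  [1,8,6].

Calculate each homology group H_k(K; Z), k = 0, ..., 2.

H_0 ≅ Z,  H_1 ≅ Z ⊕ Z/2,  H_2 = 0.

We work with the vertex ordering 0 < 1 < 2 < 3 < 4 < 5 < 6 < 7 < 8. The simplices of K, each written with vertices in increasing order, are:

  0-simplices (9): [0], [1], [2], [3], [4], [5], [6], [7], [8]
  1-simplices (27): (27 of them)
  2-simplices (18): [0,1,3], [0,1,6], [0,2,5], [0,2,8], [0,3,8], [0,5,6], [1,2,4], [1,2,8], [1,3,4], [1,6,8], [2,4,7], [2,5,7], [3,4,5], [3,5,7], [3,7,8], [4,5,6], [4,6,7], [6,7,8]

giving chain groups C_0 ≅ Z^9, C_1 ≅ Z^27, C_2 ≅ Z^18.

The boundary map ∂_1: C_1 → C_0 maps an edge to its endpoints' difference, ∂[p,q] = q − p. For instance
  ∂[5,6] = [6] − [5].
The 9×27 boundary matrix has rank 8 and Smith normal form diag(1,1,1,1,1,1,1,1).

∂_2: C_2 → C_1 sends each 2-simplex [p,q,r] to [q,r] − [p,r] + [p,q]. For instance
  ∂[1,2,4] = [2,4] − [1,4] + [1,2],
  ∂[4,6,7] = [6,7] − [4,7] + [4,6].
The 27×18 boundary matrix has rank 18 and Smith normal form diag(1,1,1,1,1,1,1,1,1,1,1,1,1,1,1,1,1,2).

From H_k ≅ ker(∂_k) / im(∂_{k+1}) we obtain:

  H_0: rank C_0 − rank ∂_1 = 9 − 8 = 1, and the invariant factors of ∂_1 are all 1, so H_0 ≅ Z.
  H_1: rank ker ∂_1 − rank ∂_2 = (27 − 8) − 18 = 1, and ∂_2 has invariant factor 2 > 1, so H_1 ≅ Z ⊕ Z/2.
  H_2: rank ker ∂_2 − rank ∂_3 = (18 − 18) − 0 = 0, and there is no ∂_3, so H_2 ≅ 0.

As a check, the Euler characteristic is 9 − 27 + 18 = 0, which agrees with 1 − 1 + 0 = 0.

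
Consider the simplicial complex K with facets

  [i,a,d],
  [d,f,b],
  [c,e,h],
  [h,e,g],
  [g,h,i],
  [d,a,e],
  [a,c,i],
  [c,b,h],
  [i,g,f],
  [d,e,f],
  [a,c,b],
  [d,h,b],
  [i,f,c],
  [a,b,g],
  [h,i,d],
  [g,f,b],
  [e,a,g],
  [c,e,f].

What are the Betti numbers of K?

We work with the vertex ordering a < b < c < d < e < f < g < h < i. The simplices of K, each written with vertices in increasing order, are:

  0-simplices (9): a, b, c, d, e, f, g, h, i
  1-simplices (27): ab, ac, ad, ae, ag, ai, bc, bd, bf, bg, bh, ce, cf, ch, ci, de, df, dh, di, ef, eg, eh, fg, fi, gh, gi, hi
  2-simplices (18): abc, abg, aci, ade, adi, aeg, bch, bdf, bdh, bfg, cef, ceh, cfi, def, dhi, egh, fgi, ghi

so the chain groups are C_0 ≅ Z^9, C_1 ≅ Z^27, C_2 ≅ Z^18.

Boundary ∂_1: C_1 → C_0 is given by ∂[p,q] = [q] − [p].
As a 9×27 matrix over Z this has rank 8, with invariant factors (1,1,1,1,1,1,1,1).

The boundary map ∂_2: C_2 → C_1 sends each 2-simplex [p,q,r] to [q,r] − [p,r] + [p,q]. For instance
  ∂cef = ef − cf + ce,
  ∂bdf = df − bf + bd.
The 27×18 boundary matrix has rank 17 and Smith normal form diag(1,1,1,1,1,1,1,1,1,1,1,1,1,1,1,1,1).

From H_k ≅ ker(∂_k) / im(∂_{k+1}) we obtain:

  H_0: rank C_0 − rank ∂_1 = 9 − 8 = 1, and the invariant factors of ∂_1 are all 1, so H_0 = Z.
  H_1: rank ker ∂_1 − rank ∂_2 = (27 − 8) − 17 = 2, and the invariant factors of ∂_2 are all 1, so H_1 = Z^2.
  H_2: rank ker ∂_2 − rank ∂_3 = (18 − 17) − 0 = 1, and there is no ∂_3, so H_2 = Z.

Hence the Betti numbers are b_0 = 1, b_1 = 2, b_2 = 1.

b_0 = 1, b_1 = 2, b_2 = 1.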